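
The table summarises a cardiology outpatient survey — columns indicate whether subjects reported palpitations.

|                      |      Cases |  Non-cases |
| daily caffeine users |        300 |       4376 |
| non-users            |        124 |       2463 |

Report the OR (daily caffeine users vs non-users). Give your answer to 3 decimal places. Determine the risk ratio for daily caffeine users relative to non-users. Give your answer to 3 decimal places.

odds, daily caffeine users = 300/4376 = 0.06856
odds, non-users = 124/2463 = 0.05035
OR = 0.06856 / 0.05035 = 1.362
risk, daily caffeine users = 300/4676 = 0.06416
risk, non-users = 124/2587 = 0.04793
RR = 0.06416 / 0.04793 = 1.339

OR = 1.362; RR = 1.339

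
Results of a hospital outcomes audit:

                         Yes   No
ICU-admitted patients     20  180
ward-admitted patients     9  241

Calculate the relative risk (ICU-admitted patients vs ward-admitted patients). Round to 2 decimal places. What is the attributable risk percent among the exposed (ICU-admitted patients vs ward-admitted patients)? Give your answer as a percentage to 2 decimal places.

RR = 2.78; AR% = 64.00%

risk, ICU-admitted patients = 20/200 = 0.10000
risk, ward-admitted patients = 9/250 = 0.03600
RR = 0.10000 / 0.03600 = 2.78
AR% = (0.10000 − 0.03600) / 0.10000 = 0.6400 → 64.00%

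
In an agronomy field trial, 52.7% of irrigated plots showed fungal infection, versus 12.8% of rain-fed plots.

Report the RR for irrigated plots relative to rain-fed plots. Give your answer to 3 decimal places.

RR = 0.5270 / 0.1280 = 4.117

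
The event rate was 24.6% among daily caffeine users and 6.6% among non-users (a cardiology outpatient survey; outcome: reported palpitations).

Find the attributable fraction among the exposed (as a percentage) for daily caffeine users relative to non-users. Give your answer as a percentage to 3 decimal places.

AR% = (0.2460 − 0.0660) / 0.2460 = 0.7317 → 73.171%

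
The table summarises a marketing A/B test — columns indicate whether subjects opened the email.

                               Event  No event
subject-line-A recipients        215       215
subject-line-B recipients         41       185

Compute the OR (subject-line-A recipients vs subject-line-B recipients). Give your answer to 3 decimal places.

OR = (215 × 185) / (215 × 41) = 39775/8815 ≈ 4.512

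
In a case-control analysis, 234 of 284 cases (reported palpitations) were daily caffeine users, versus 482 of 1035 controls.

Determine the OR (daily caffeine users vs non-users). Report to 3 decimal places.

OR = (234 × 553) / (482 × 50) = 129402/24100 ≈ 5.369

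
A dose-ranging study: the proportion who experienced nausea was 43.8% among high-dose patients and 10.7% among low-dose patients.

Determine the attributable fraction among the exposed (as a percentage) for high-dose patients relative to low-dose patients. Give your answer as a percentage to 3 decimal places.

AR% = (0.4380 − 0.1070) / 0.4380 = 0.7557 → 75.571%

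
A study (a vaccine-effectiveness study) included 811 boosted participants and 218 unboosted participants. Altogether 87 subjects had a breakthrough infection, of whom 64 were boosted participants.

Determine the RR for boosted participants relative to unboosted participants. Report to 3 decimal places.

0.748

boosted participants without the outcome: 811 − 64 = 747
unboosted participants with the outcome: 87 − 64 = 23
unboosted participants without the outcome: 218 − 23 = 195
risk, boosted participants = 64/811 = 0.0789
risk, unboosted participants = 23/218 = 0.1055
RR = 0.0789 / 0.1055 = 0.748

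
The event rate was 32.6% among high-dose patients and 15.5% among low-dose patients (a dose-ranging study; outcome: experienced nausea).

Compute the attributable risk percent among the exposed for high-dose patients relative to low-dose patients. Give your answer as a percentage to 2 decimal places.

AR% = (0.3260 − 0.1550) / 0.3260 = 0.5245 → 52.45%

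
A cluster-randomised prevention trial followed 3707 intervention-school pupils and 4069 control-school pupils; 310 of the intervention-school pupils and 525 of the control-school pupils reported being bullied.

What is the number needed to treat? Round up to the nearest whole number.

risk, intervention-school pupils = 310/3707 = 0.083626
risk, control-school pupils = 525/4069 = 0.129024
absolute risk difference = 0.045399
1 / 0.045399 = 22.027 → round up → 23

NNT = 23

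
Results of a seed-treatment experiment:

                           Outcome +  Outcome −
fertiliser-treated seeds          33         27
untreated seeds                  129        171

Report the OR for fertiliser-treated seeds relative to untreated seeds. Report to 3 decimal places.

OR = (33 × 171) / (27 × 129) = 5643/3483 ≈ 1.620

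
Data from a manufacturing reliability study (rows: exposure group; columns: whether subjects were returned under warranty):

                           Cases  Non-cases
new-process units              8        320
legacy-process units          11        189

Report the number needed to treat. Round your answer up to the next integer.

NNT: 33

risk, new-process units = 8/328 = 0.024390
risk, legacy-process units = 11/200 = 0.055000
absolute risk difference = 0.030610
1 / 0.030610 = 32.669 → round up → 33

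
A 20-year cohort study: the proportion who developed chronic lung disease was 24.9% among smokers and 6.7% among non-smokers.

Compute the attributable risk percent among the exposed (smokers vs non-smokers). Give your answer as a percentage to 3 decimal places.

AR% = (0.2490 − 0.0670) / 0.2490 = 0.7309 → 73.092%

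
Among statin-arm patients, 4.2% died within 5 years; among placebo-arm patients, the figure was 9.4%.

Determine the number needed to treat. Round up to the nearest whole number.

absolute risk difference = 0.052000
1 / 0.052000 = 19.231 → round up → 20

NNT = 20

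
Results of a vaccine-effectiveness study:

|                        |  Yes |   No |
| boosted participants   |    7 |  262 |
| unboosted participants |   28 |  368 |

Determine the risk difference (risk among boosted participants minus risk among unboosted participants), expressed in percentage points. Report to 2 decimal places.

-4.47

risk, boosted participants = 7/269 = 0.02602
risk, unboosted participants = 28/396 = 0.07071
risk difference = 0.02602 − 0.07071 = -0.04468 → -4.47 percentage points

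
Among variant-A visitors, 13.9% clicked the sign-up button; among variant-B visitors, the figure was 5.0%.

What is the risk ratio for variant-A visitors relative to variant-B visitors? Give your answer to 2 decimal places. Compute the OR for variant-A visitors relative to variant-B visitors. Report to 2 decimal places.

RR = 0.1390 / 0.0500 = 2.78
odds, variant-A visitors = 0.1390/0.8610 = 0.1614
odds, variant-B visitors = 0.0500/0.9500 = 0.0526
OR = 0.1614 / 0.0526 = 3.07

RR = 2.78; OR = 3.07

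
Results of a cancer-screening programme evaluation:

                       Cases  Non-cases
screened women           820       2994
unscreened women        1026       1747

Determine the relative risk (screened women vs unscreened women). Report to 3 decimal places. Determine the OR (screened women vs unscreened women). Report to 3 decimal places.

RR = 0.581; OR = 0.466

risk, screened women = 820/3814 = 0.2150
risk, unscreened women = 1026/2773 = 0.3700
RR = 0.2150 / 0.3700 = 0.581
OR = (820 × 1747) / (2994 × 1026) = 1432540/3071844 ≈ 0.466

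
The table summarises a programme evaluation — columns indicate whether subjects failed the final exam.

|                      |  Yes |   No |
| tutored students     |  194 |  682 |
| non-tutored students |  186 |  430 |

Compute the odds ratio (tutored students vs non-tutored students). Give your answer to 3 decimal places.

OR = (194 × 430) / (682 × 186) = 83420/126852 ≈ 0.658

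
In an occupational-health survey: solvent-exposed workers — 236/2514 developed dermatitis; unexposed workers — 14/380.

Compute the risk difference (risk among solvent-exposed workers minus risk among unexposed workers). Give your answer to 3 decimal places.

RD = 0.057

risk, solvent-exposed workers = 236/2514 = 0.09387
risk, unexposed workers = 14/380 = 0.03684
risk difference = 0.09387 − 0.03684 = 0.057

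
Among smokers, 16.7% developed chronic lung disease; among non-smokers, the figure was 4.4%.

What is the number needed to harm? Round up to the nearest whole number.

9

absolute risk difference = 0.123000
1 / 0.123000 = 8.130 → round up → 9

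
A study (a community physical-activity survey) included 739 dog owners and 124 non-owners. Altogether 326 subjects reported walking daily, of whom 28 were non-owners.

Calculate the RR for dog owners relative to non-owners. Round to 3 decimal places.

1.786

dog owners with the outcome: 326 − 28 = 298
dog owners without the outcome: 739 − 298 = 441
non-owners without the outcome: 124 − 28 = 96
risk, dog owners = 298/739 = 0.4032
risk, non-owners = 28/124 = 0.2258
RR = 0.4032 / 0.2258 = 1.786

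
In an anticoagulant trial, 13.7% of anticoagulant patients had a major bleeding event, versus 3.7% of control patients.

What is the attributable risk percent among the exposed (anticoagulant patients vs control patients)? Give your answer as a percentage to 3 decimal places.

AR% = (0.13700 − 0.03700) / 0.13700 = 0.7299 → 72.993%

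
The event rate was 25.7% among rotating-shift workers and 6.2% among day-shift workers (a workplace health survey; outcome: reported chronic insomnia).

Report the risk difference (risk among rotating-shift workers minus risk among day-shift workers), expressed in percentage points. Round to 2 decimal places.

19.50

risk difference = 0.2570 − 0.0620 = 0.1950 → 19.50 percentage points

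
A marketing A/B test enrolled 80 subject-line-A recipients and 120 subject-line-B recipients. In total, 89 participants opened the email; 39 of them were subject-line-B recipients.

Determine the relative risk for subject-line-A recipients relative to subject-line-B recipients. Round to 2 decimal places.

subject-line-A recipients with the outcome: 89 − 39 = 50
subject-line-A recipients without the outcome: 80 − 50 = 30
subject-line-B recipients without the outcome: 120 − 39 = 81
risk, subject-line-A recipients = 50/80 = 0.6250
risk, subject-line-B recipients = 39/120 = 0.3250
RR = 0.6250 / 0.3250 = 1.92

RR: 1.92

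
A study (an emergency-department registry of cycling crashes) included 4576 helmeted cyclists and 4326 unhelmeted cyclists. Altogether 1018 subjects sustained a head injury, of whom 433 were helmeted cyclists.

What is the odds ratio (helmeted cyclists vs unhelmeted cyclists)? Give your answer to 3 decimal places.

OR = 0.668

helmeted cyclists without the outcome: 4576 − 433 = 4143
unhelmeted cyclists with the outcome: 1018 − 433 = 585
unhelmeted cyclists without the outcome: 4326 − 585 = 3741
odds, helmeted cyclists = 433/4143 = 0.1045
odds, unhelmeted cyclists = 585/3741 = 0.1564
OR = 0.1045 / 0.1564 = 0.668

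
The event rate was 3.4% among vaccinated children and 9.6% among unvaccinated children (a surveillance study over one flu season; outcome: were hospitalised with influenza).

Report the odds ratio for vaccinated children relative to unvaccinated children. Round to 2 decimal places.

OR: 0.33

odds, vaccinated children = 0.03400/0.96600 = 0.03520
odds, unvaccinated children = 0.09600/0.90400 = 0.10619
OR = 0.03520 / 0.10619 = 0.33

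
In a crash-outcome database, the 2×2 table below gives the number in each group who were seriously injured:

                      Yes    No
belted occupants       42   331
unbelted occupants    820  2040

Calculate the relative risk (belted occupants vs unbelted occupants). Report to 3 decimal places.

RR ≈ 0.393

risk, belted occupants = 42/373 = 0.1126
risk, unbelted occupants = 820/2860 = 0.2867
RR = 0.1126 / 0.2867 = 0.393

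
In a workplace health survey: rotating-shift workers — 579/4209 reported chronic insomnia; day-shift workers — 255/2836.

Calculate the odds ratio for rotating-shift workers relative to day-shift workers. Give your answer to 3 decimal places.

OR = (579 × 2581) / (3630 × 255) = 1494399/925650 ≈ 1.614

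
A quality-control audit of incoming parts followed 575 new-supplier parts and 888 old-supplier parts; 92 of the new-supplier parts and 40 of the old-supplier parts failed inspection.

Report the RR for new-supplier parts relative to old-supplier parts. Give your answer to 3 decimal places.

3.552

risk, new-supplier parts = 92/575 = 0.16000
risk, old-supplier parts = 40/888 = 0.04505
RR = 0.16000 / 0.04505 = 3.552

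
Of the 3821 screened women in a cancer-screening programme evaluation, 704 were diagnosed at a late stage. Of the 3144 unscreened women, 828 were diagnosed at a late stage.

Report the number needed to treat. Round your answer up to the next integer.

NNT = 13

risk, screened women = 704/3821 = 0.184245
risk, unscreened women = 828/3144 = 0.263359
absolute risk difference = 0.079114
1 / 0.079114 = 12.640 → round up → 13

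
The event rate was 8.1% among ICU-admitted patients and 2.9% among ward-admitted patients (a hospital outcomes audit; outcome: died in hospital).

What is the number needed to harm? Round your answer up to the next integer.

absolute risk difference = 0.052000
1 / 0.052000 = 19.231 → round up → 20

20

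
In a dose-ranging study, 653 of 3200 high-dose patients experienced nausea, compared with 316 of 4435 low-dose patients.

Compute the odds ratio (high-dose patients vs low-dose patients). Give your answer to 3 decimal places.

OR = (653 × 4119) / (2547 × 316) = 2689707/804852 ≈ 3.342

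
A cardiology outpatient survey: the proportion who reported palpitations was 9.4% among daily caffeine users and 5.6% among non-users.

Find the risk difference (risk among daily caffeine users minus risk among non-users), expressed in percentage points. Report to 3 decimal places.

risk difference = 0.0940 − 0.0560 = 0.0380 → 3.800 percentage points

RD = 3.800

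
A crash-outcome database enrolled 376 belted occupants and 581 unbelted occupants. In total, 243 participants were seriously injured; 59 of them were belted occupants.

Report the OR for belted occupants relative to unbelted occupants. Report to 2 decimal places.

0.40

belted occupants without the outcome: 376 − 59 = 317
unbelted occupants with the outcome: 243 − 59 = 184
unbelted occupants without the outcome: 581 − 184 = 397
OR = (59 × 397) / (317 × 184) = 23423/58328 ≈ 0.40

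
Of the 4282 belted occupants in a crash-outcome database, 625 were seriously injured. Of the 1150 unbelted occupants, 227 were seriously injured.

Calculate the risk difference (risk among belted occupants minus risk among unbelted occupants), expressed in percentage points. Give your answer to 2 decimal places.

risk, belted occupants = 625/4282 = 0.1460
risk, unbelted occupants = 227/1150 = 0.1974
risk difference = 0.1460 − 0.1974 = -0.0514 → -5.14 percentage points

-5.14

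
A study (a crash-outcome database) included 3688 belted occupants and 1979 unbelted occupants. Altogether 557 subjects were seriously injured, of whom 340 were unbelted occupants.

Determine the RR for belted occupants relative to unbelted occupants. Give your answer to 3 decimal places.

belted occupants with the outcome: 557 − 340 = 217
belted occupants without the outcome: 3688 − 217 = 3471
unbelted occupants without the outcome: 1979 − 340 = 1639
risk, belted occupants = 217/3688 = 0.0588
risk, unbelted occupants = 340/1979 = 0.1718
RR = 0.0588 / 0.1718 = 0.342

RR = 0.342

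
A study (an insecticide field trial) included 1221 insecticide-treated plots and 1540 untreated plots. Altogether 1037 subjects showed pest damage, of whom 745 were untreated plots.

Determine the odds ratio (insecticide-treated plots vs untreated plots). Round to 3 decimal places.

insecticide-treated plots with the outcome: 1037 − 745 = 292
insecticide-treated plots without the outcome: 1221 − 292 = 929
untreated plots without the outcome: 1540 − 745 = 795
OR = (292 × 795) / (929 × 745) = 232140/692105 ≈ 0.335

0.335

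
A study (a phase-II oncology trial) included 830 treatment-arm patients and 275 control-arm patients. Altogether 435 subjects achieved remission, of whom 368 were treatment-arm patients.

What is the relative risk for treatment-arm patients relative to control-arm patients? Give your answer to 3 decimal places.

treatment-arm patients without the outcome: 830 − 368 = 462
control-arm patients with the outcome: 435 − 368 = 67
control-arm patients without the outcome: 275 − 67 = 208
risk, treatment-arm patients = 368/830 = 0.4434
risk, control-arm patients = 67/275 = 0.2436
RR = 0.4434 / 0.2436 = 1.820

RR = 1.820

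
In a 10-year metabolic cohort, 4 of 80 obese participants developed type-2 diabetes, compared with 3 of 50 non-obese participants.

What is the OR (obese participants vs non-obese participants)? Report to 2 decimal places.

OR = (4 × 47) / (76 × 3) = 188/228 ≈ 0.82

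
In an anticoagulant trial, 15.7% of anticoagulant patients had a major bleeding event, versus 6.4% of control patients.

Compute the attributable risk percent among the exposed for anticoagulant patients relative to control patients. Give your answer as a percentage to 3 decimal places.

AR% = (0.1570 − 0.0640) / 0.1570 = 0.5924 → 59.236%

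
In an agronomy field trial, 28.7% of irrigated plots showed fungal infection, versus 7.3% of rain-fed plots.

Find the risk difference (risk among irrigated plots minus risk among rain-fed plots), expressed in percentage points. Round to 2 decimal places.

RD = 21.40

risk difference = 0.2870 − 0.0730 = 0.2140 → 21.40 percentage points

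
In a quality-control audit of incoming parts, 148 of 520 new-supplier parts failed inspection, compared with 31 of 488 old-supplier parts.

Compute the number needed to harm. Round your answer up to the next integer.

NNH ≈ 5

risk, new-supplier parts = 148/520 = 0.284615
risk, old-supplier parts = 31/488 = 0.063525
absolute risk difference = 0.221091
1 / 0.221091 = 4.523 → round up → 5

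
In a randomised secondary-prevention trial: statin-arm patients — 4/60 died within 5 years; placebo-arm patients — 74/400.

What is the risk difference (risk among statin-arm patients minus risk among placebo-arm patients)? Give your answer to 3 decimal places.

RD = -0.118

risk, statin-arm patients = 4/60 = 0.0667
risk, placebo-arm patients = 74/400 = 0.1850
risk difference = 0.0667 − 0.1850 = -0.118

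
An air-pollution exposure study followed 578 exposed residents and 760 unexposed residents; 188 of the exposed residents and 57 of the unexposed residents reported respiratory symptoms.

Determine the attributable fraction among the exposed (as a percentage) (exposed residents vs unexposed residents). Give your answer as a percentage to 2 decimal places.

risk, exposed residents = 188/578 = 0.3253
risk, unexposed residents = 57/760 = 0.0750
AR% = (0.3253 − 0.0750) / 0.3253 = 0.7694 → 76.94%

76.94%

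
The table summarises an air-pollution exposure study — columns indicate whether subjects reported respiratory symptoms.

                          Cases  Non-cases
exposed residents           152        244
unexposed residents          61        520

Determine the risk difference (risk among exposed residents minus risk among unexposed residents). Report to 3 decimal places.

risk, exposed residents = 152/396 = 0.3838
risk, unexposed residents = 61/581 = 0.1050
risk difference = 0.3838 − 0.1050 = 0.279

0.279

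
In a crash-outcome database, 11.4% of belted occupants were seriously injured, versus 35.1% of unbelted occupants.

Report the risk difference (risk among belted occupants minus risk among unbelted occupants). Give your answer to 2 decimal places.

risk difference = 0.1140 − 0.3510 = -0.24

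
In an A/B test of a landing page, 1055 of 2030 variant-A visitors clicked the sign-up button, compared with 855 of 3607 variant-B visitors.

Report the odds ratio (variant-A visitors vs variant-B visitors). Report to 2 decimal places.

OR = (1055 × 2752) / (975 × 855) = 2903360/833625 ≈ 3.48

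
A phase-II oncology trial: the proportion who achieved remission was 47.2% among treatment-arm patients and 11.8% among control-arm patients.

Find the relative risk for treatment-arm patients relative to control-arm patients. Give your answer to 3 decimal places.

RR = 0.4720 / 0.1180 = 4.000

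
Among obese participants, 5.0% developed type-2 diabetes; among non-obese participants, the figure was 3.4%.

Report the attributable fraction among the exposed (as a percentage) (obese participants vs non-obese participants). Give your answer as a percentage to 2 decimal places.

AR% = (0.05000 − 0.03400) / 0.05000 = 0.3200 → 32.00%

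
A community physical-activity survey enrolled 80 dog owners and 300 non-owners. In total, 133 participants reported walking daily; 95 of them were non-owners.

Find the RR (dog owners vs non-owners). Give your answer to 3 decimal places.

1.500

dog owners with the outcome: 133 − 95 = 38
dog owners without the outcome: 80 − 38 = 42
non-owners without the outcome: 300 − 95 = 205
risk, dog owners = 38/80 = 0.4750
risk, non-owners = 95/300 = 0.3167
RR = 0.4750 / 0.3167 = 1.500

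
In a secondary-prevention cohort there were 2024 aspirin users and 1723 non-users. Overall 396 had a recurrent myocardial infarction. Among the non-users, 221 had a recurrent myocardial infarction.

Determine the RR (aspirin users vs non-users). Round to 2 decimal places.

aspirin users with the outcome: 396 − 221 = 175
aspirin users without the outcome: 2024 − 175 = 1849
non-users without the outcome: 1723 − 221 = 1502
risk, aspirin users = 175/2024 = 0.0865
risk, non-users = 221/1723 = 0.1283
RR = 0.0865 / 0.1283 = 0.67

RR ≈ 0.67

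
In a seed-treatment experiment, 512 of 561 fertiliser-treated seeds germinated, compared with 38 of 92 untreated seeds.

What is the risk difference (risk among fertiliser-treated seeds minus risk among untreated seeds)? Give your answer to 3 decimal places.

RD = 0.500

risk, fertiliser-treated seeds = 512/561 = 0.9127
risk, untreated seeds = 38/92 = 0.4130
risk difference = 0.9127 − 0.4130 = 0.500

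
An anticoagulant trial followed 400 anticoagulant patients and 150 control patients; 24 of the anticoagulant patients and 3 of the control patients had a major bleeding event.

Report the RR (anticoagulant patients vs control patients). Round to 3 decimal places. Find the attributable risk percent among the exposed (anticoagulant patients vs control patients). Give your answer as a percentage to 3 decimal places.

risk, anticoagulant patients = 24/400 = 0.06000
risk, control patients = 3/150 = 0.02000
RR = 0.06000 / 0.02000 = 3.000
AR% = (0.06000 − 0.02000) / 0.06000 = 0.6667 → 66.667%

RR = 3.000; AR% = 66.667%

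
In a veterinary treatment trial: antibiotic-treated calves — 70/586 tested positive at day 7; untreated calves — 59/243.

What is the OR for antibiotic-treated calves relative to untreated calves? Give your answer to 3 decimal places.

0.423

odds, antibiotic-treated calves = 70/516 = 0.1357
odds, untreated calves = 59/184 = 0.3207
OR = 0.1357 / 0.3207 = 0.423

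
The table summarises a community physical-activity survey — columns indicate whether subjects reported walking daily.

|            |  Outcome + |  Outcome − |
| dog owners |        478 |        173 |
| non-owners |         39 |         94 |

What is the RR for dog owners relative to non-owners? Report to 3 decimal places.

risk, dog owners = 478/651 = 0.7343
risk, non-owners = 39/133 = 0.2932
RR = 0.7343 / 0.2932 = 2.504

2.504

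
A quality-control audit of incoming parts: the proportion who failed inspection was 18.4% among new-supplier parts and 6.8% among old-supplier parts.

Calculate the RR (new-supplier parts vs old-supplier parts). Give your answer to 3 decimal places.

RR = 0.1840 / 0.0680 = 2.706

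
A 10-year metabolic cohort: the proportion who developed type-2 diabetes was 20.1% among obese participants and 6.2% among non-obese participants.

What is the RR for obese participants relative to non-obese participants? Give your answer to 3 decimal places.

RR = 0.2010 / 0.0620 = 3.242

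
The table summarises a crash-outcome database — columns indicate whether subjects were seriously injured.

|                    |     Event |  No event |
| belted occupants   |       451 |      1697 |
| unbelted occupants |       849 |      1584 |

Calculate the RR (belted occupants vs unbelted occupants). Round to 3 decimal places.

0.602

risk, belted occupants = 451/2148 = 0.2100
risk, unbelted occupants = 849/2433 = 0.3490
RR = 0.2100 / 0.3490 = 0.602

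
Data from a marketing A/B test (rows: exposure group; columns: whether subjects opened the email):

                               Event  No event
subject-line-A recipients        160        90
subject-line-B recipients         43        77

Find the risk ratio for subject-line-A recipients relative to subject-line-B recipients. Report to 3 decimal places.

RR = 1.786

risk, subject-line-A recipients = 160/250 = 0.6400
risk, subject-line-B recipients = 43/120 = 0.3583
RR = 0.6400 / 0.3583 = 1.786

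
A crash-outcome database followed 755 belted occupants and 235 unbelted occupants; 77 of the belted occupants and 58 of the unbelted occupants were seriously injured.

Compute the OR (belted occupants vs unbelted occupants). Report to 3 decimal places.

odds, belted occupants = 77/678 = 0.1136
odds, unbelted occupants = 58/177 = 0.3277
OR = 0.1136 / 0.3277 = 0.347

OR = 0.347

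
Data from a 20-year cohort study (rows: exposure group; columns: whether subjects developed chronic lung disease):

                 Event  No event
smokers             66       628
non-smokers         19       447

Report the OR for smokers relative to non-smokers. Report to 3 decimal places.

OR = (66 × 447) / (628 × 19) = 29502/11932 ≈ 2.473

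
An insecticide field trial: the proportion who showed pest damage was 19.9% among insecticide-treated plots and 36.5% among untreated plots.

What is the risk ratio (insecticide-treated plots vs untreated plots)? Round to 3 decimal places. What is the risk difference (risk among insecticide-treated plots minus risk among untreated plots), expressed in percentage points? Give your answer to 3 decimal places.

RR = 0.545; RD = -16.600

RR = 0.1990 / 0.3650 = 0.545
risk difference = 0.1990 − 0.3650 = -0.1660 → -16.600 percentage points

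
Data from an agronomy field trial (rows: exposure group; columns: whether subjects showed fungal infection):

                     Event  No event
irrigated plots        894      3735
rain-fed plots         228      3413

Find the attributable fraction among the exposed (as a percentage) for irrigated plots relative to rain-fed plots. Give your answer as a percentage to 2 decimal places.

67.58%

risk, irrigated plots = 894/4629 = 0.1931
risk, rain-fed plots = 228/3641 = 0.0626
AR% = (0.1931 − 0.0626) / 0.1931 = 0.6758 → 67.58%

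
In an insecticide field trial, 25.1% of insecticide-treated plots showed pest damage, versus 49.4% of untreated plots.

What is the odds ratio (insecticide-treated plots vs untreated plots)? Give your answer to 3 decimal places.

odds, insecticide-treated plots = 0.2510/0.7490 = 0.3351
odds, untreated plots = 0.4940/0.5060 = 0.9763
OR = 0.3351 / 0.9763 = 0.343

OR: 0.343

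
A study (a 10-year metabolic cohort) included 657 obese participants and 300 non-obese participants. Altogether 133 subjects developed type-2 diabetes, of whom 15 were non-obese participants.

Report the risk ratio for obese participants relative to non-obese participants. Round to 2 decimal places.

obese participants with the outcome: 133 − 15 = 118
obese participants without the outcome: 657 − 118 = 539
non-obese participants without the outcome: 300 − 15 = 285
risk, obese participants = 118/657 = 0.1796
risk, non-obese participants = 15/300 = 0.0500
RR = 0.1796 / 0.0500 = 3.59

3.59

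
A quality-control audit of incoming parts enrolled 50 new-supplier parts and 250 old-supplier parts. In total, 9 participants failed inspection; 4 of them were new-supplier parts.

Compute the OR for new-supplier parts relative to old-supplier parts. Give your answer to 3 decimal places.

new-supplier parts without the outcome: 50 − 4 = 46
old-supplier parts with the outcome: 9 − 4 = 5
old-supplier parts without the outcome: 250 − 5 = 245
odds, new-supplier parts = 4/46 = 0.08696
odds, old-supplier parts = 5/245 = 0.02041
OR = 0.08696 / 0.02041 = 4.261

OR ≈ 4.261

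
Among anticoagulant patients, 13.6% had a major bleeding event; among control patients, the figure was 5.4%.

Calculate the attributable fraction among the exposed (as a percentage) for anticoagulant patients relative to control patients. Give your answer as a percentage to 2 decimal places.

AR% = (0.1360 − 0.0540) / 0.1360 = 0.6029 → 60.29%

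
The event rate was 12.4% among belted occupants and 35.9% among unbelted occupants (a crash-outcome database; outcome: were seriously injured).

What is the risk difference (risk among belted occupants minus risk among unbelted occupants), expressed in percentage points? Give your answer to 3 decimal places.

-23.500

risk difference = 0.1240 − 0.3590 = -0.2350 → -23.500 percentage points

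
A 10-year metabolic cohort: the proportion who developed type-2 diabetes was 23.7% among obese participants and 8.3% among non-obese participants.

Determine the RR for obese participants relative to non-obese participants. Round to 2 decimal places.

RR = 0.2370 / 0.0830 = 2.86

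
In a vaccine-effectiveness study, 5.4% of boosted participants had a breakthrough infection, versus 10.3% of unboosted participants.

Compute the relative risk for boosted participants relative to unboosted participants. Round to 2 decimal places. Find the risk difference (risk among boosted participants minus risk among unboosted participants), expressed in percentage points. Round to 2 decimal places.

RR = 0.0540 / 0.1030 = 0.52
risk difference = 0.0540 − 0.1030 = -0.0490 → -4.90 percentage points

RR = 0.52; RD = -4.90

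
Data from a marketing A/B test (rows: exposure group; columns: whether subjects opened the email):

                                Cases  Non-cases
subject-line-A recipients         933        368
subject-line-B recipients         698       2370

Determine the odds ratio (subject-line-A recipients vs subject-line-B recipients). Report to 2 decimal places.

OR = (933 × 2370) / (368 × 698) = 2211210/256864 ≈ 8.61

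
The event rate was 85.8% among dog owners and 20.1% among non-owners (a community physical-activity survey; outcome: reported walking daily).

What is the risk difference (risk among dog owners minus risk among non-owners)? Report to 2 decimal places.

risk difference = 0.8580 − 0.2010 = 0.66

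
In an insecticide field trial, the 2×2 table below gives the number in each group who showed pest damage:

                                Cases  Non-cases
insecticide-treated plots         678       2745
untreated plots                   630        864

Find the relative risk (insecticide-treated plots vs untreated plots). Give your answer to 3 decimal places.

RR = 0.470

risk, insecticide-treated plots = 678/3423 = 0.1981
risk, untreated plots = 630/1494 = 0.4217
RR = 0.1981 / 0.4217 = 0.470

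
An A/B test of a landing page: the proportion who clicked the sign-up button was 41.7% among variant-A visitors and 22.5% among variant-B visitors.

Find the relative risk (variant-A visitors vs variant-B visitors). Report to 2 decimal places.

RR = 0.4170 / 0.2250 = 1.85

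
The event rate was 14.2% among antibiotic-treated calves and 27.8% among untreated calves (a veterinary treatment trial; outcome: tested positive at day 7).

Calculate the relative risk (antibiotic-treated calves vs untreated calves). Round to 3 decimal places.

RR = 0.1420 / 0.2780 = 0.511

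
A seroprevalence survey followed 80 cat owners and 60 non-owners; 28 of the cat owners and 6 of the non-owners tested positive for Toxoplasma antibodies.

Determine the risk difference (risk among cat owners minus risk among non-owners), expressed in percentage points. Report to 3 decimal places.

risk, cat owners = 28/80 = 0.3500
risk, non-owners = 6/60 = 0.1000
risk difference = 0.3500 − 0.1000 = 0.2500 → 25.000 percentage points

RD = 25.000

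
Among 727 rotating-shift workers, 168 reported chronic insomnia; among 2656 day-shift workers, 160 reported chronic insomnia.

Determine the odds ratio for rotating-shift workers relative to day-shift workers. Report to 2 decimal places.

odds, rotating-shift workers = 168/559 = 0.3005
odds, day-shift workers = 160/2496 = 0.0641
OR = 0.3005 / 0.0641 = 4.69

OR = 4.69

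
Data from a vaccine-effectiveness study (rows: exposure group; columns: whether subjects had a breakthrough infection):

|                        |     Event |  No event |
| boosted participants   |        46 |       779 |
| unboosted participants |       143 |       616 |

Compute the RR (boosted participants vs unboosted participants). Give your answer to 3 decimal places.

0.296

risk, boosted participants = 46/825 = 0.0558
risk, unboosted participants = 143/759 = 0.1884
RR = 0.0558 / 0.1884 = 0.296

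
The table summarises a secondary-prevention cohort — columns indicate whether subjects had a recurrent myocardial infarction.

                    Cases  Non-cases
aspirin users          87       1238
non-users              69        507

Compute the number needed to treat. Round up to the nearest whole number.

NNT = 19

risk, aspirin users = 87/1325 = 0.065660
risk, non-users = 69/576 = 0.119792
absolute risk difference = 0.054131
1 / 0.054131 = 18.474 → round up → 19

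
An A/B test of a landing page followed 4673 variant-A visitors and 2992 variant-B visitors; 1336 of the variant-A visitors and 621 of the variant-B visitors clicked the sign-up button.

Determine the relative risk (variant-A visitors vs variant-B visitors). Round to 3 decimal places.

1.377

risk, variant-A visitors = 1336/4673 = 0.2859
risk, variant-B visitors = 621/2992 = 0.2076
RR = 0.2859 / 0.2076 = 1.377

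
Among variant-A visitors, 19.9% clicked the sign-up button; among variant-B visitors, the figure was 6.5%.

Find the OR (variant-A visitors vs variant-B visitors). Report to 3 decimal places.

OR: 3.574

odds, variant-A visitors = 0.1990/0.8010 = 0.2484
odds, variant-B visitors = 0.0650/0.9350 = 0.0695
OR = 0.2484 / 0.0695 = 3.574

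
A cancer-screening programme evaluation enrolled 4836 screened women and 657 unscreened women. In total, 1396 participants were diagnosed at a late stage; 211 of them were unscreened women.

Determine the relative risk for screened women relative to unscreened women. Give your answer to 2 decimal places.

RR = 0.76

screened women with the outcome: 1396 − 211 = 1185
screened women without the outcome: 4836 − 1185 = 3651
unscreened women without the outcome: 657 − 211 = 446
risk, screened women = 1185/4836 = 0.2450
risk, unscreened women = 211/657 = 0.3212
RR = 0.2450 / 0.3212 = 0.76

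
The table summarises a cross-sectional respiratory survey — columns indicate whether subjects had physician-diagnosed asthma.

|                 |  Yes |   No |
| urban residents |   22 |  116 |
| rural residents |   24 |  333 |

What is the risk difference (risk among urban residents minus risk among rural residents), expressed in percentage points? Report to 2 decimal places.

risk, urban residents = 22/138 = 0.1594
risk, rural residents = 24/357 = 0.0672
risk difference = 0.1594 − 0.0672 = 0.0922 → 9.22 percentage points

9.22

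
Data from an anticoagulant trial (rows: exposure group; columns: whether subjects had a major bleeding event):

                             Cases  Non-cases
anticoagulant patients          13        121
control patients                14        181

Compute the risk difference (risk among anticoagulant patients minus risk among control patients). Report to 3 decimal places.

RD ≈ 0.025

risk, anticoagulant patients = 13/134 = 0.0970
risk, control patients = 14/195 = 0.0718
risk difference = 0.0970 − 0.0718 = 0.025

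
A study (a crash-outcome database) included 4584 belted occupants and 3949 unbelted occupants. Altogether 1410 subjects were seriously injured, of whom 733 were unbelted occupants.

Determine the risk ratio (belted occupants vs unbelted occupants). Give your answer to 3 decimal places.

belted occupants with the outcome: 1410 − 733 = 677
belted occupants without the outcome: 4584 − 677 = 3907
unbelted occupants without the outcome: 3949 − 733 = 3216
risk, belted occupants = 677/4584 = 0.1477
risk, unbelted occupants = 733/3949 = 0.1856
RR = 0.1477 / 0.1856 = 0.796

0.796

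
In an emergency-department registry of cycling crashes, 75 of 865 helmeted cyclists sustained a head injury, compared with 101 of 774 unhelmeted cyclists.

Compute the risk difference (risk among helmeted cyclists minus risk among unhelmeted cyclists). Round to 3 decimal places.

-0.044

risk, helmeted cyclists = 75/865 = 0.0867
risk, unhelmeted cyclists = 101/774 = 0.1305
risk difference = 0.0867 − 0.1305 = -0.044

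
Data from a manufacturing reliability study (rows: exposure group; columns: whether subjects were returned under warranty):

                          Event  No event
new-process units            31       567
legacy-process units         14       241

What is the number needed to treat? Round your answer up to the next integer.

risk, new-process units = 31/598 = 0.051839
risk, legacy-process units = 14/255 = 0.054902
absolute risk difference = 0.003062
1 / 0.003062 = 326.584 → round up → 327

NNT: 327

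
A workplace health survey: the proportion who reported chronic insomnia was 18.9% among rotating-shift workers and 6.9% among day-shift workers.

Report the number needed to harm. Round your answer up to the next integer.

NNH = 9

absolute risk difference = 0.120000
1 / 0.120000 = 8.333 → round up → 9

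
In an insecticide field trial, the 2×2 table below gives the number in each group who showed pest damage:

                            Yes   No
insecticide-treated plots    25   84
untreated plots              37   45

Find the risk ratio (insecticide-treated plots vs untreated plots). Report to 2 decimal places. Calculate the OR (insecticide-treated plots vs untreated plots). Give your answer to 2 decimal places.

risk, insecticide-treated plots = 25/109 = 0.2294
risk, untreated plots = 37/82 = 0.4512
RR = 0.2294 / 0.4512 = 0.51
odds, insecticide-treated plots = 25/84 = 0.2976
odds, untreated plots = 37/45 = 0.8222
OR = 0.2976 / 0.8222 = 0.36

RR = 0.51; OR = 0.36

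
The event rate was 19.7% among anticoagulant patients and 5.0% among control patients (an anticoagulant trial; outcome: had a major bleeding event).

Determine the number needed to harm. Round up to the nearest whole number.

NNH ≈ 7

absolute risk difference = 0.147000
1 / 0.147000 = 6.803 → round up → 7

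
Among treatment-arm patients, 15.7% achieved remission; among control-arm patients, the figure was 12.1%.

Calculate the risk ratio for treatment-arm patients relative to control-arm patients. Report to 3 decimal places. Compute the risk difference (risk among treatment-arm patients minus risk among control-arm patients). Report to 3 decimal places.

RR = 0.1570 / 0.1210 = 1.298
risk difference = 0.1570 − 0.1210 = 0.036

RR = 1.298; RD = 0.036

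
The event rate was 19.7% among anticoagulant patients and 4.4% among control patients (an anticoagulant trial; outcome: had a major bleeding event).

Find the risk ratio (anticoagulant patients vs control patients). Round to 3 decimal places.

RR = 0.19700 / 0.04400 = 4.477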